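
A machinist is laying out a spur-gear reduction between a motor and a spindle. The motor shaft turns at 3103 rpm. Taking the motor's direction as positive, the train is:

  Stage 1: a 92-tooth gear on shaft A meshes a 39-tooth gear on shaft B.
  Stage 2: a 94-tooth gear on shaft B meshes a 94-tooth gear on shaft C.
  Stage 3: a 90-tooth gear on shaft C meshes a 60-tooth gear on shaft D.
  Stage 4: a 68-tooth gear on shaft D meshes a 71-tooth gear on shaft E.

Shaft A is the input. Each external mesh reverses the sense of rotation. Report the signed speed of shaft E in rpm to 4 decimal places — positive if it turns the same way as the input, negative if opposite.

+10515.9090 rpm (same as input, |ω| = 10515.9090 rpm)

Stage 1 [92T→39T]: ω = 3103.0000×92/39 = 7319.8974 rpm, dir flips to −; running = −7319.8974
Stage 2 [94T→94T]: ω = 7319.8974×94/94 = 7319.8974 rpm, dir flips to +; running = +7319.8974
Stage 3 [90T→60T]: ω = 7319.8974×90/60 = 10979.8462 rpm, dir flips to −; running = −10979.8462
Stage 4 [68T→71T]: ω = 10979.8462×68/71 = 10515.9090 rpm, dir flips to +; running = +10515.9090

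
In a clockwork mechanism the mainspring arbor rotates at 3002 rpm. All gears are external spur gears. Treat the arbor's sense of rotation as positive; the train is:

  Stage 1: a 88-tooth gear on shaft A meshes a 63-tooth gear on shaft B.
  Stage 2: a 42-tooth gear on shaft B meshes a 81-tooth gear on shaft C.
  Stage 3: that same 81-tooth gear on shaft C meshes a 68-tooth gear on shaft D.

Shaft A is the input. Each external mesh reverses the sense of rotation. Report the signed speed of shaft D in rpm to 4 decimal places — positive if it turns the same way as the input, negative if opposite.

-2589.9608 rpm (opposite to input, |ω| = 2589.9608 rpm)

Stage 1 [88T→63T]: ω = 3002.0000×88/63 = 4193.2698 rpm, dir flips to −; running = −4193.2698
Stage 2 [42T→81T]: ω = 4193.2698×42/81 = 2174.2881 rpm, dir flips to +; running = +2174.2881
Stage 3 [81T→68T]: ω = 2174.2881×81/68 = 2589.9608 rpm, dir flips to −; running = −2589.9608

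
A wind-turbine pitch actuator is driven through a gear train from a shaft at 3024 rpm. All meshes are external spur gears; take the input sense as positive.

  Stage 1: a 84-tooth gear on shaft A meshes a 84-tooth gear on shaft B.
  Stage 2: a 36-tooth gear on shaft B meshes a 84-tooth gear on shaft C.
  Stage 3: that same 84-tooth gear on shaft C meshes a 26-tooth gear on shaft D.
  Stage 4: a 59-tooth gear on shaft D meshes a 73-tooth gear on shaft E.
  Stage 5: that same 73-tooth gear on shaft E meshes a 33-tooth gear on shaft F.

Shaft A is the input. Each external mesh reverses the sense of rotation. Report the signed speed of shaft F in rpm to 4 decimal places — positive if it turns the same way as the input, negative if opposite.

Stage 1 [84T→84T]: ω = 3024.0000×84/84 = 3024.0000 rpm, dir flips to −; running = −3024.0000
Stage 2 [36T→84T]: ω = 3024.0000×36/84 = 1296.0000 rpm, dir flips to +; running = +1296.0000
Stage 3 [84T→26T]: ω = 1296.0000×84/26 = 4187.0769 rpm, dir flips to −; running = −4187.0769
Stage 4 [59T→73T]: ω = 4187.0769×59/73 = 3384.0759 rpm, dir flips to +; running = +3384.0759
Stage 5 [73T→33T]: ω = 3384.0759×73/33 = 7485.9860 rpm, dir flips to −; running = −7485.9860

-7485.9860 rpm (opposite to input, |ω| = 7485.9860 rpm)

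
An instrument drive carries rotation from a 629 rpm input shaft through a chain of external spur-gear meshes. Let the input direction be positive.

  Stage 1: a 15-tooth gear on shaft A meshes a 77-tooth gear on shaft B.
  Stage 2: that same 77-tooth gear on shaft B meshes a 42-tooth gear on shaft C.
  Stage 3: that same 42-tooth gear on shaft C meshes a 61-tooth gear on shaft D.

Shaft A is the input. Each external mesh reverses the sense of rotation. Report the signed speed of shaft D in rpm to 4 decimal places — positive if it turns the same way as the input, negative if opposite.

-154.6721 rpm (opposite to input, |ω| = 154.6721 rpm)

Stage 1 [15T→77T]: ω = 629.0000×15/77 = 122.5325 rpm, dir flips to −; running = −122.5325
Stage 2 [77T→42T]: ω = 122.5325×77/42 = 224.6429 rpm, dir flips to +; running = +224.6429
Stage 3 [42T→61T]: ω = 224.6429×42/61 = 154.6721 rpm, dir flips to −; running = −154.6721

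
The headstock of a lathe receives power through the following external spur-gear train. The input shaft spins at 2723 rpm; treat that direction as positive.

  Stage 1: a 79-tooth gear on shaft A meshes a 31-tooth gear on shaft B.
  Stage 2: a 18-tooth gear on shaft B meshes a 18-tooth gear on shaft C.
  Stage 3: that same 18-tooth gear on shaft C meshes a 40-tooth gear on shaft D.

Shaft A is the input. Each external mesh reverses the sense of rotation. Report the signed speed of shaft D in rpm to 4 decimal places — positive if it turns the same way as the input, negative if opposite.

-3122.6661 rpm (opposite to input, |ω| = 3122.6661 rpm)

Stage 1 [79T→31T]: ω = 2723.0000×79/31 = 6939.2581 rpm, dir flips to −; running = −6939.2581
Stage 2 [18T→18T]: ω = 6939.2581×18/18 = 6939.2581 rpm, dir flips to +; running = +6939.2581
Stage 3 [18T→40T]: ω = 6939.2581×18/40 = 3122.6661 rpm, dir flips to −; running = −3122.6661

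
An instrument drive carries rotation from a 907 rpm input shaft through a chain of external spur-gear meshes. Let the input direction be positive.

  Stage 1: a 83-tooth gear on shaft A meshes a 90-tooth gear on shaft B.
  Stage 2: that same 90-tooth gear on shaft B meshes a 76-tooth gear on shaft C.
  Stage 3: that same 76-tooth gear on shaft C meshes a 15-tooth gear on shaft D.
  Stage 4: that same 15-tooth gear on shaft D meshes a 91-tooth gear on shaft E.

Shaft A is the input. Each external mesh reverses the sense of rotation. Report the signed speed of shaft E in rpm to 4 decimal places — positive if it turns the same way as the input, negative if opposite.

+827.2637 rpm (same as input, |ω| = 827.2637 rpm)

Stage 1 [83T→90T]: ω = 907.0000×83/90 = 836.4556 rpm, dir flips to −; running = −836.4556
Stage 2 [90T→76T]: ω = 836.4556×90/76 = 990.5395 rpm, dir flips to +; running = +990.5395
Stage 3 [76T→15T]: ω = 990.5395×76/15 = 5018.7333 rpm, dir flips to −; running = −5018.7333
Stage 4 [15T→91T]: ω = 5018.7333×15/91 = 827.2637 rpm, dir flips to +; running = +827.2637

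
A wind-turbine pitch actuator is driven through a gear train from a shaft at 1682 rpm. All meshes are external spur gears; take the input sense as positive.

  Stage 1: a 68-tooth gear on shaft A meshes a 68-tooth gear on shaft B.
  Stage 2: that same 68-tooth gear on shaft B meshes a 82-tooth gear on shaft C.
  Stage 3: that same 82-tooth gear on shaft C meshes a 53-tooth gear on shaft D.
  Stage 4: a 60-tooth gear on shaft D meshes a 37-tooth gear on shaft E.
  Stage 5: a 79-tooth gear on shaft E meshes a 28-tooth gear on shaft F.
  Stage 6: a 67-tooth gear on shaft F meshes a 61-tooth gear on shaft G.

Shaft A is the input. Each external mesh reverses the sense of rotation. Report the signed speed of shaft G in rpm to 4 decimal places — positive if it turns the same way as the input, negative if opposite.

Stage 1 [68T→68T]: ω = 1682.0000×68/68 = 1682.0000 rpm, dir flips to −; running = −1682.0000
Stage 2 [68T→82T]: ω = 1682.0000×68/82 = 1394.8293 rpm, dir flips to +; running = +1394.8293
Stage 3 [82T→53T]: ω = 1394.8293×82/53 = 2158.0377 rpm, dir flips to −; running = −2158.0377
Stage 4 [60T→37T]: ω = 2158.0377×60/37 = 3499.5207 rpm, dir flips to +; running = +3499.5207
Stage 5 [79T→28T]: ω = 3499.5207×79/28 = 9873.6476 rpm, dir flips to −; running = −9873.6476
Stage 6 [67T→61T]: ω = 9873.6476×67/61 = 10844.8260 rpm, dir flips to +; running = +10844.8260

+10844.8260 rpm (same as input, |ω| = 10844.8260 rpm)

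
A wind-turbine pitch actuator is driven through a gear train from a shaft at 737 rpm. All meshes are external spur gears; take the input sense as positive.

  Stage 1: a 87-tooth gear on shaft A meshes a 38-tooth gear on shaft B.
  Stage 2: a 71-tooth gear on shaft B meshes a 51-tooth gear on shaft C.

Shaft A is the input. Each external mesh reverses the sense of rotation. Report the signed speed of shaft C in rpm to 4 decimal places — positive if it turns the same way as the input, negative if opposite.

+2349.0449 rpm (same as input, |ω| = 2349.0449 rpm)

Stage 1 [87T→38T]: ω = 737.0000×87/38 = 1687.3421 rpm, dir flips to −; running = −1687.3421
Stage 2 [71T→51T]: ω = 1687.3421×71/51 = 2349.0449 rpm, dir flips to +; running = +2349.0449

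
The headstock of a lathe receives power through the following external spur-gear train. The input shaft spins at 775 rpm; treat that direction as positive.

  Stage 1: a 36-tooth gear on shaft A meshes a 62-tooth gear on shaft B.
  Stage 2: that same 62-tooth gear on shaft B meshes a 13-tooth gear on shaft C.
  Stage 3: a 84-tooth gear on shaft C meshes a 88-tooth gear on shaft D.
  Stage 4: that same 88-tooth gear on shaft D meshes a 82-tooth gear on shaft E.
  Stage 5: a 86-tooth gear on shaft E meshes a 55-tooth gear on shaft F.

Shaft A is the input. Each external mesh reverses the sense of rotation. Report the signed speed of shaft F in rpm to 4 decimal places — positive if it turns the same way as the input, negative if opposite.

Stage 1 [36T→62T]: ω = 775.0000×36/62 = 450.0000 rpm, dir flips to −; running = −450.0000
Stage 2 [62T→13T]: ω = 450.0000×62/13 = 2146.1538 rpm, dir flips to +; running = +2146.1538
Stage 3 [84T→88T]: ω = 2146.1538×84/88 = 2048.6014 rpm, dir flips to −; running = −2048.6014
Stage 4 [88T→82T]: ω = 2048.6014×88/82 = 2198.4991 rpm, dir flips to +; running = +2198.4991
Stage 5 [86T→55T]: ω = 2198.4991×86/55 = 3437.6531 rpm, dir flips to −; running = −3437.6531

-3437.6531 rpm (opposite to input, |ω| = 3437.6531 rpm)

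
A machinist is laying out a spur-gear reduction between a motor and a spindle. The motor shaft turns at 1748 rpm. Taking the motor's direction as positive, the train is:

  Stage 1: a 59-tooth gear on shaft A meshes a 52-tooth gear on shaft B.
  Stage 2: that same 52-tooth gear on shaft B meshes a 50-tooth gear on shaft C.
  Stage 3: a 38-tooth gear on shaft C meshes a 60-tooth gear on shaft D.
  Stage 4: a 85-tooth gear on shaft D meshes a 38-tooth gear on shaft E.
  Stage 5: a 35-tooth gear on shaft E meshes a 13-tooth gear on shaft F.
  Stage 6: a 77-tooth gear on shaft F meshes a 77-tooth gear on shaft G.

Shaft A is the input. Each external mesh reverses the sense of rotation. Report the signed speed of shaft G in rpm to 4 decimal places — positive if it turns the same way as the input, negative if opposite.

+7867.1205 rpm (same as input, |ω| = 7867.1205 rpm)

Stage 1 [59T→52T]: ω = 1748.0000×59/52 = 1983.3077 rpm, dir flips to −; running = −1983.3077
Stage 2 [52T→50T]: ω = 1983.3077×52/50 = 2062.6400 rpm, dir flips to +; running = +2062.6400
Stage 3 [38T→60T]: ω = 2062.6400×38/60 = 1306.3387 rpm, dir flips to −; running = −1306.3387
Stage 4 [85T→38T]: ω = 1306.3387×85/38 = 2922.0733 rpm, dir flips to +; running = +2922.0733
Stage 5 [35T→13T]: ω = 2922.0733×35/13 = 7867.1205 rpm, dir flips to −; running = −7867.1205
Stage 6 [77T→77T]: ω = 7867.1205×77/77 = 7867.1205 rpm, dir flips to +; running = +7867.1205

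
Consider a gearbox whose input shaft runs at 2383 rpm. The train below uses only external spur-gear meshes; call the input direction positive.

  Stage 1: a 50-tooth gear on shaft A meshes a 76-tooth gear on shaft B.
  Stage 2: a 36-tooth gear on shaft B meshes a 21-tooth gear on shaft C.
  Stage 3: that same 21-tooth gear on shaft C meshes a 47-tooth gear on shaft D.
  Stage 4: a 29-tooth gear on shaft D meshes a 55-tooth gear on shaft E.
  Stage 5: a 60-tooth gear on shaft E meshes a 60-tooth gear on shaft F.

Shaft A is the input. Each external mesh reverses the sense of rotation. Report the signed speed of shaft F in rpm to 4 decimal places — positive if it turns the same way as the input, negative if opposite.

-633.1701 rpm (opposite to input, |ω| = 633.1701 rpm)

Stage 1 [50T→76T]: ω = 2383.0000×50/76 = 1567.7632 rpm, dir flips to −; running = −1567.7632
Stage 2 [36T→21T]: ω = 1567.7632×36/21 = 2687.5940 rpm, dir flips to +; running = +2687.5940
Stage 3 [21T→47T]: ω = 2687.5940×21/47 = 1200.8399 rpm, dir flips to −; running = −1200.8399
Stage 4 [29T→55T]: ω = 1200.8399×29/55 = 633.1701 rpm, dir flips to +; running = +633.1701
Stage 5 [60T→60T]: ω = 633.1701×60/60 = 633.1701 rpm, dir flips to −; running = −633.1701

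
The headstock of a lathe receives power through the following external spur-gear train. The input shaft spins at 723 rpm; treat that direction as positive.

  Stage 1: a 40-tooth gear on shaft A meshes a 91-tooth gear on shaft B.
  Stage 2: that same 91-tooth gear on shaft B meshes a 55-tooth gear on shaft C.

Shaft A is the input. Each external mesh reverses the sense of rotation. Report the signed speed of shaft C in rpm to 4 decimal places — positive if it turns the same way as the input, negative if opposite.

+525.8182 rpm (same as input, |ω| = 525.8182 rpm)

Stage 1 [40T→91T]: ω = 723.0000×40/91 = 317.8022 rpm, dir flips to −; running = −317.8022
Stage 2 [91T→55T]: ω = 317.8022×91/55 = 525.8182 rpm, dir flips to +; running = +525.8182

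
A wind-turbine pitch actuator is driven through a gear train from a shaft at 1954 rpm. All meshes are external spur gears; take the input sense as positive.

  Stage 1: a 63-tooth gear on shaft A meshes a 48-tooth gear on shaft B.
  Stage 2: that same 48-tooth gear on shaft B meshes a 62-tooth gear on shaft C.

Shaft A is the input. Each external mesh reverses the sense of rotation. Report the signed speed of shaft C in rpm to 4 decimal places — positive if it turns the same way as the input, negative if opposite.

Stage 1 [63T→48T]: ω = 1954.0000×63/48 = 2564.6250 rpm, dir flips to −; running = −2564.6250
Stage 2 [48T→62T]: ω = 2564.6250×48/62 = 1985.5161 rpm, dir flips to +; running = +1985.5161

+1985.5161 rpm (same as input, |ω| = 1985.5161 rpm)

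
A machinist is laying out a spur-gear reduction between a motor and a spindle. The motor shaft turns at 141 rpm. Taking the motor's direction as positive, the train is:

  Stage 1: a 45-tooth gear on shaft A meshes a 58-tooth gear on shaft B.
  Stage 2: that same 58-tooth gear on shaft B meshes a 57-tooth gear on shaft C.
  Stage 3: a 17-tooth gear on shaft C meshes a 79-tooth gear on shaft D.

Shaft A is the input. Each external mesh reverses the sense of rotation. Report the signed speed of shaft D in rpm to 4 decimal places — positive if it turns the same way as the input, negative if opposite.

Stage 1 [45T→58T]: ω = 141.0000×45/58 = 109.3966 rpm, dir flips to −; running = −109.3966
Stage 2 [58T→57T]: ω = 109.3966×58/57 = 111.3158 rpm, dir flips to +; running = +111.3158
Stage 3 [17T→79T]: ω = 111.3158×17/79 = 23.9540 rpm, dir flips to −; running = −23.9540

-23.9540 rpm (opposite to input, |ω| = 23.9540 rpm)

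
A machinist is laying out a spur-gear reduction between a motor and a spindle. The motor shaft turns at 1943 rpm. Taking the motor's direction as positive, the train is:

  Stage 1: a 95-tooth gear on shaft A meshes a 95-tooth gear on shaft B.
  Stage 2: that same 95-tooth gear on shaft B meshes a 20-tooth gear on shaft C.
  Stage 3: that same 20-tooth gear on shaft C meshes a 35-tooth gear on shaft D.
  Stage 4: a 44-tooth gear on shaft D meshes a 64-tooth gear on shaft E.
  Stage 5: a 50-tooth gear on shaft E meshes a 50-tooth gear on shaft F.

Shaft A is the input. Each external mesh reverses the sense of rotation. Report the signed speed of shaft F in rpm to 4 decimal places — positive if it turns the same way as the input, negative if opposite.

Stage 1 [95T→95T]: ω = 1943.0000×95/95 = 1943.0000 rpm, dir flips to −; running = −1943.0000
Stage 2 [95T→20T]: ω = 1943.0000×95/20 = 9229.2500 rpm, dir flips to +; running = +9229.2500
Stage 3 [20T→35T]: ω = 9229.2500×20/35 = 5273.8571 rpm, dir flips to −; running = −5273.8571
Stage 4 [44T→64T]: ω = 5273.8571×44/64 = 3625.7768 rpm, dir flips to +; running = +3625.7768
Stage 5 [50T→50T]: ω = 3625.7768×50/50 = 3625.7768 rpm, dir flips to −; running = −3625.7768

-3625.7768 rpm (opposite to input, |ω| = 3625.7768 rpm)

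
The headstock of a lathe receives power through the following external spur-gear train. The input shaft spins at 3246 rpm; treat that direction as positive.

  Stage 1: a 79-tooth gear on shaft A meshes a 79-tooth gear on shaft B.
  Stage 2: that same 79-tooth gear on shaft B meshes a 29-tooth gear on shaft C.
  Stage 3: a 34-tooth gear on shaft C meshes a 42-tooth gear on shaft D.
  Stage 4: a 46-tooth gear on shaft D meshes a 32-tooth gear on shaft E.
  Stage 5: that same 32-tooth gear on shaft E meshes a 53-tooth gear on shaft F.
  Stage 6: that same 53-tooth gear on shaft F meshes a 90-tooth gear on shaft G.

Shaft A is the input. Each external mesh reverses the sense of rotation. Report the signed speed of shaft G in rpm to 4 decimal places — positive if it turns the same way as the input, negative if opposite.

+3658.6643 rpm (same as input, |ω| = 3658.6643 rpm)

Stage 1 [79T→79T]: ω = 3246.0000×79/79 = 3246.0000 rpm, dir flips to −; running = −3246.0000
Stage 2 [79T→29T]: ω = 3246.0000×79/29 = 8842.5517 rpm, dir flips to +; running = +8842.5517
Stage 3 [34T→42T]: ω = 8842.5517×34/42 = 7158.2562 rpm, dir flips to −; running = −7158.2562
Stage 4 [46T→32T]: ω = 7158.2562×46/32 = 10289.9932 rpm, dir flips to +; running = +10289.9932
Stage 5 [32T→53T]: ω = 10289.9932×32/53 = 6212.8261 rpm, dir flips to −; running = −6212.8261
Stage 6 [53T→90T]: ω = 6212.8261×53/90 = 3658.6643 rpm, dir flips to +; running = +3658.6643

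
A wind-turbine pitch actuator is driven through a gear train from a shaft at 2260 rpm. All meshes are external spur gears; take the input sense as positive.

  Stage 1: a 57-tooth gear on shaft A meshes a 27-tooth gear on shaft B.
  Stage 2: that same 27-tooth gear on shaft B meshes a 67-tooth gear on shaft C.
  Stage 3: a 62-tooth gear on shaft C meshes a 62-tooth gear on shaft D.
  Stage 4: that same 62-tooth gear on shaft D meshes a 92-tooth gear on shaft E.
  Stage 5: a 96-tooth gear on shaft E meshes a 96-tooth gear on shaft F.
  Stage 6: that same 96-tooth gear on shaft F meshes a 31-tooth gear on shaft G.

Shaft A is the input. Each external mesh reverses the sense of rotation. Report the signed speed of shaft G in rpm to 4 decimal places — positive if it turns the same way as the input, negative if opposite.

Stage 1 [57T→27T]: ω = 2260.0000×57/27 = 4771.1111 rpm, dir flips to −; running = −4771.1111
Stage 2 [27T→67T]: ω = 4771.1111×27/67 = 1922.6866 rpm, dir flips to +; running = +1922.6866
Stage 3 [62T→62T]: ω = 1922.6866×62/62 = 1922.6866 rpm, dir flips to −; running = −1922.6866
Stage 4 [62T→92T]: ω = 1922.6866×62/92 = 1295.7236 rpm, dir flips to +; running = +1295.7236
Stage 5 [96T→96T]: ω = 1295.7236×96/96 = 1295.7236 rpm, dir flips to −; running = −1295.7236
Stage 6 [96T→31T]: ω = 1295.7236×96/31 = 4012.5633 rpm, dir flips to +; running = +4012.5633

+4012.5633 rpm (same as input, |ω| = 4012.5633 rpm)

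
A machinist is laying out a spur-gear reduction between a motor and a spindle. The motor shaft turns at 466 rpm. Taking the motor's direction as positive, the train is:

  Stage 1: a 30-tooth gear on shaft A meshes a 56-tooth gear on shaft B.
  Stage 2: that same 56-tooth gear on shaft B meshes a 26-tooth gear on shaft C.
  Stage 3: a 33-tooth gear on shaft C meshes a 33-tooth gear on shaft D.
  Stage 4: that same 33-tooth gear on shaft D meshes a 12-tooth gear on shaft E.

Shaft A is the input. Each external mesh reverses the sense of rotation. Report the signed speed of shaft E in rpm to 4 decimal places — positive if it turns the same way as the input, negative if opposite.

Stage 1 [30T→56T]: ω = 466.0000×30/56 = 249.6429 rpm, dir flips to −; running = −249.6429
Stage 2 [56T→26T]: ω = 249.6429×56/26 = 537.6923 rpm, dir flips to +; running = +537.6923
Stage 3 [33T→33T]: ω = 537.6923×33/33 = 537.6923 rpm, dir flips to −; running = −537.6923
Stage 4 [33T→12T]: ω = 537.6923×33/12 = 1478.6538 rpm, dir flips to +; running = +1478.6538

+1478.6538 rpm (same as input, |ω| = 1478.6538 rpm)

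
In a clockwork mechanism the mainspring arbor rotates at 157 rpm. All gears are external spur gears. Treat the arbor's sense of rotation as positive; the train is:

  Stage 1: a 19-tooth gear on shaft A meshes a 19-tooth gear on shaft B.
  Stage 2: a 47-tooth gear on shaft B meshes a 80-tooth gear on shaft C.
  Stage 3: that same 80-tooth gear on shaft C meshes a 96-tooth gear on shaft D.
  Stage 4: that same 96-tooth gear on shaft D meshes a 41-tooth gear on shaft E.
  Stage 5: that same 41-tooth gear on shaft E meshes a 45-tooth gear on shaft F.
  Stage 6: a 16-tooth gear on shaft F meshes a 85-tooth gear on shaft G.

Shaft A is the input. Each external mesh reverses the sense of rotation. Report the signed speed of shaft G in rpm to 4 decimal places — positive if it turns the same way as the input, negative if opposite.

+30.8664 rpm (same as input, |ω| = 30.8664 rpm)

Stage 1 [19T→19T]: ω = 157.0000×19/19 = 157.0000 rpm, dir flips to −; running = −157.0000
Stage 2 [47T→80T]: ω = 157.0000×47/80 = 92.2375 rpm, dir flips to +; running = +92.2375
Stage 3 [80T→96T]: ω = 92.2375×80/96 = 76.8646 rpm, dir flips to −; running = −76.8646
Stage 4 [96T→41T]: ω = 76.8646×96/41 = 179.9756 rpm, dir flips to +; running = +179.9756
Stage 5 [41T→45T]: ω = 179.9756×41/45 = 163.9778 rpm, dir flips to −; running = −163.9778
Stage 6 [16T→85T]: ω = 163.9778×16/85 = 30.8664 rpm, dir flips to +; running = +30.8664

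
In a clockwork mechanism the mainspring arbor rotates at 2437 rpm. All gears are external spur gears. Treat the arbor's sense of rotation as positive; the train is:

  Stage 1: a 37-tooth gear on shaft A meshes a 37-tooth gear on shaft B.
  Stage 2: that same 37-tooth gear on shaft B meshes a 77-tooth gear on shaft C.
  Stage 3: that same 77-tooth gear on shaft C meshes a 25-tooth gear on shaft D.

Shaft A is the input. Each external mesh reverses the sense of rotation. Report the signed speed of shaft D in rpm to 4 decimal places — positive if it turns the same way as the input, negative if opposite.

Stage 1 [37T→37T]: ω = 2437.0000×37/37 = 2437.0000 rpm, dir flips to −; running = −2437.0000
Stage 2 [37T→77T]: ω = 2437.0000×37/77 = 1171.0260 rpm, dir flips to +; running = +1171.0260
Stage 3 [77T→25T]: ω = 1171.0260×77/25 = 3606.7600 rpm, dir flips to −; running = −3606.7600

-3606.7600 rpm (opposite to input, |ω| = 3606.7600 rpm)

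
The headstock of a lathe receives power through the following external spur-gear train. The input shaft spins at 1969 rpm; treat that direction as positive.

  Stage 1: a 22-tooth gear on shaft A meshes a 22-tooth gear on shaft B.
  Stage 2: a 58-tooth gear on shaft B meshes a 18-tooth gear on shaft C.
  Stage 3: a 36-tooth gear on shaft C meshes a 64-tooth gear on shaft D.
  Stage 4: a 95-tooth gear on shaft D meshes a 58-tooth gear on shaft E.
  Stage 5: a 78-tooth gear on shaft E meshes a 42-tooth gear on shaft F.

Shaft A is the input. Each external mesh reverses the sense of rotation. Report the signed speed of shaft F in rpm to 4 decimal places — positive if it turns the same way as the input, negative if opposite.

-10855.8705 rpm (opposite to input, |ω| = 10855.8705 rpm)

Stage 1 [22T→22T]: ω = 1969.0000×22/22 = 1969.0000 rpm, dir flips to −; running = −1969.0000
Stage 2 [58T→18T]: ω = 1969.0000×58/18 = 6344.5556 rpm, dir flips to +; running = +6344.5556
Stage 3 [36T→64T]: ω = 6344.5556×36/64 = 3568.8125 rpm, dir flips to −; running = −3568.8125
Stage 4 [95T→58T]: ω = 3568.8125×95/58 = 5845.4688 rpm, dir flips to +; running = +5845.4688
Stage 5 [78T→42T]: ω = 5845.4688×78/42 = 10855.8705 rpm, dir flips to −; running = −10855.8705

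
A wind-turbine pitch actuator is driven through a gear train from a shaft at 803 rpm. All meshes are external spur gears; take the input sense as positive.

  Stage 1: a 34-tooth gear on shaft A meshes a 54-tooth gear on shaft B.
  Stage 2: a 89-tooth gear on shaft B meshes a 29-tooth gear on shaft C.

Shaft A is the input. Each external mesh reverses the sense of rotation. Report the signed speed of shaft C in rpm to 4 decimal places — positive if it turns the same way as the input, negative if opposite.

Stage 1 [34T→54T]: ω = 803.0000×34/54 = 505.5926 rpm, dir flips to −; running = −505.5926
Stage 2 [89T→29T]: ω = 505.5926×89/29 = 1551.6462 rpm, dir flips to +; running = +1551.6462

+1551.6462 rpm (same as input, |ω| = 1551.6462 rpm)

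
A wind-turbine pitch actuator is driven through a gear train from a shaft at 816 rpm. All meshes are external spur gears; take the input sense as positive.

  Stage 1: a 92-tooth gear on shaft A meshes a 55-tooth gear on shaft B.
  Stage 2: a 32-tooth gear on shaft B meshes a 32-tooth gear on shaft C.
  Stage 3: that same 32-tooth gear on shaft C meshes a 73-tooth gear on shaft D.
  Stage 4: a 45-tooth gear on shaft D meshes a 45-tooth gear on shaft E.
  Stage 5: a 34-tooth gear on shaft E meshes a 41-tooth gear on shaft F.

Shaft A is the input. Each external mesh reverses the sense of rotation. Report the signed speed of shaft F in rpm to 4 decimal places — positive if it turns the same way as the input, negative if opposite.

Stage 1 [92T→55T]: ω = 816.0000×92/55 = 1364.9455 rpm, dir flips to −; running = −1364.9455
Stage 2 [32T→32T]: ω = 1364.9455×32/32 = 1364.9455 rpm, dir flips to +; running = +1364.9455
Stage 3 [32T→73T]: ω = 1364.9455×32/73 = 598.3323 rpm, dir flips to −; running = −598.3323
Stage 4 [45T→45T]: ω = 598.3323×45/45 = 598.3323 rpm, dir flips to +; running = +598.3323
Stage 5 [34T→41T]: ω = 598.3323×34/41 = 496.1780 rpm, dir flips to −; running = −496.1780

-496.1780 rpm (opposite to input, |ω| = 496.1780 rpm)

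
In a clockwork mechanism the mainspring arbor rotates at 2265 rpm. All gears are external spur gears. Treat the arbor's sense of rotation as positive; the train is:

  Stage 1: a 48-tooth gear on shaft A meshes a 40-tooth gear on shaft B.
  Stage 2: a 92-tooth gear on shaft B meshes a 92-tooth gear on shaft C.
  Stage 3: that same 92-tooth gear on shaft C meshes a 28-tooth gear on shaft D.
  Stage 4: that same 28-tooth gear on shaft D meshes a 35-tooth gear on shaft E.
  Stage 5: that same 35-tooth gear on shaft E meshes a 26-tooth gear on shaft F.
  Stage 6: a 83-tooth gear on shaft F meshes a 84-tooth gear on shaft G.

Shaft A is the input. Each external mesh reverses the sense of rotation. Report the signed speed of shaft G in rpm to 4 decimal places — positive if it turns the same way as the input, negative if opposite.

+9503.0440 rpm (same as input, |ω| = 9503.0440 rpm)

Stage 1 [48T→40T]: ω = 2265.0000×48/40 = 2718.0000 rpm, dir flips to −; running = −2718.0000
Stage 2 [92T→92T]: ω = 2718.0000×92/92 = 2718.0000 rpm, dir flips to +; running = +2718.0000
Stage 3 [92T→28T]: ω = 2718.0000×92/28 = 8930.5714 rpm, dir flips to −; running = −8930.5714
Stage 4 [28T→35T]: ω = 8930.5714×28/35 = 7144.4571 rpm, dir flips to +; running = +7144.4571
Stage 5 [35T→26T]: ω = 7144.4571×35/26 = 9617.5385 rpm, dir flips to −; running = −9617.5385
Stage 6 [83T→84T]: ω = 9617.5385×83/84 = 9503.0440 rpm, dir flips to +; running = +9503.0440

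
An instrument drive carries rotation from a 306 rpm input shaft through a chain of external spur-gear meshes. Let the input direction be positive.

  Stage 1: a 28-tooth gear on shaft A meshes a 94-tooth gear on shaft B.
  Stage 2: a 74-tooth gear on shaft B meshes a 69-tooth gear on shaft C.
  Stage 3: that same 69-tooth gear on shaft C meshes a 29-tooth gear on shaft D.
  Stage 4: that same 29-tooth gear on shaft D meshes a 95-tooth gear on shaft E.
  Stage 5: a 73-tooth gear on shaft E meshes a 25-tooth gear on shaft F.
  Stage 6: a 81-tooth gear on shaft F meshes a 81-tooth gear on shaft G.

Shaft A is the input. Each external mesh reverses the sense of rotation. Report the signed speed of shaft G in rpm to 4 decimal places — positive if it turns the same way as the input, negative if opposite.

+207.3207 rpm (same as input, |ω| = 207.3207 rpm)

Stage 1 [28T→94T]: ω = 306.0000×28/94 = 91.1489 rpm, dir flips to −; running = −91.1489
Stage 2 [74T→69T]: ω = 91.1489×74/69 = 97.7539 rpm, dir flips to +; running = +97.7539
Stage 3 [69T→29T]: ω = 97.7539×69/29 = 232.5869 rpm, dir flips to −; running = −232.5869
Stage 4 [29T→95T]: ω = 232.5869×29/95 = 71.0002 rpm, dir flips to +; running = +71.0002
Stage 5 [73T→25T]: ω = 71.0002×73/25 = 207.3207 rpm, dir flips to −; running = −207.3207
Stage 6 [81T→81T]: ω = 207.3207×81/81 = 207.3207 rpm, dir flips to +; running = +207.3207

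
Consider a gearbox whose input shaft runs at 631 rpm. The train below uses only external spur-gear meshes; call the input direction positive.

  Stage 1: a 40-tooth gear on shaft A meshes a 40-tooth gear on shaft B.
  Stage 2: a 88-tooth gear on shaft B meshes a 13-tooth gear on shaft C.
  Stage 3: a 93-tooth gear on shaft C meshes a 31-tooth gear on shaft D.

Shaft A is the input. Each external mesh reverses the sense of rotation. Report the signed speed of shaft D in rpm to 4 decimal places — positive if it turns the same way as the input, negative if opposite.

-12814.1538 rpm (opposite to input, |ω| = 12814.1538 rpm)

Stage 1 [40T→40T]: ω = 631.0000×40/40 = 631.0000 rpm, dir flips to −; running = −631.0000
Stage 2 [88T→13T]: ω = 631.0000×88/13 = 4271.3846 rpm, dir flips to +; running = +4271.3846
Stage 3 [93T→31T]: ω = 4271.3846×93/31 = 12814.1538 rpm, dir flips to −; running = −12814.1538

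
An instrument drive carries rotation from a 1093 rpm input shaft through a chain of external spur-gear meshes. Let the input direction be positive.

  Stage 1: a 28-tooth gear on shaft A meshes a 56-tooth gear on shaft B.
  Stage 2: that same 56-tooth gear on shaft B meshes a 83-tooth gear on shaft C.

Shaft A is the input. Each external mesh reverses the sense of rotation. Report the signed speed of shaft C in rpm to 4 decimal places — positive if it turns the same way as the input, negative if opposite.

+368.7229 rpm (same as input, |ω| = 368.7229 rpm)

Stage 1 [28T→56T]: ω = 1093.0000×28/56 = 546.5000 rpm, dir flips to −; running = −546.5000
Stage 2 [56T→83T]: ω = 546.5000×56/83 = 368.7229 rpm, dir flips to +; running = +368.7229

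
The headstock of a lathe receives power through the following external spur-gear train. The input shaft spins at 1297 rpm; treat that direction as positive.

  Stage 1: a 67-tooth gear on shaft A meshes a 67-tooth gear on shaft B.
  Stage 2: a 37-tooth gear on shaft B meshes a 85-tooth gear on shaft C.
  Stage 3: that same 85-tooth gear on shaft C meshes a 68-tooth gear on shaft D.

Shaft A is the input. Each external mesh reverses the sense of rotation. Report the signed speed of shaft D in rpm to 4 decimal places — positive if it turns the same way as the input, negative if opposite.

-705.7206 rpm (opposite to input, |ω| = 705.7206 rpm)

Stage 1 [67T→67T]: ω = 1297.0000×67/67 = 1297.0000 rpm, dir flips to −; running = −1297.0000
Stage 2 [37T→85T]: ω = 1297.0000×37/85 = 564.5765 rpm, dir flips to +; running = +564.5765
Stage 3 [85T→68T]: ω = 564.5765×85/68 = 705.7206 rpm, dir flips to −; running = −705.7206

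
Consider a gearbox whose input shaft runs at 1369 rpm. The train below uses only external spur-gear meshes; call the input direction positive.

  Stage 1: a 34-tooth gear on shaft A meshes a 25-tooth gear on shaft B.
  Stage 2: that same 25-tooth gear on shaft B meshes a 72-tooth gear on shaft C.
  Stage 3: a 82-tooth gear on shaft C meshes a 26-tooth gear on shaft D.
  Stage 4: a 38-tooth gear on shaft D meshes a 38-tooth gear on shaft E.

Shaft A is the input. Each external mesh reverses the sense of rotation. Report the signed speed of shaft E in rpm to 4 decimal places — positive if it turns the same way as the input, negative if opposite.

Stage 1 [34T→25T]: ω = 1369.0000×34/25 = 1861.8400 rpm, dir flips to −; running = −1861.8400
Stage 2 [25T→72T]: ω = 1861.8400×25/72 = 646.4722 rpm, dir flips to +; running = +646.4722
Stage 3 [82T→26T]: ω = 646.4722×82/26 = 2038.8739 rpm, dir flips to −; running = −2038.8739
Stage 4 [38T→38T]: ω = 2038.8739×38/38 = 2038.8739 rpm, dir flips to +; running = +2038.8739

+2038.8739 rpm (same as input, |ω| = 2038.8739 rpm)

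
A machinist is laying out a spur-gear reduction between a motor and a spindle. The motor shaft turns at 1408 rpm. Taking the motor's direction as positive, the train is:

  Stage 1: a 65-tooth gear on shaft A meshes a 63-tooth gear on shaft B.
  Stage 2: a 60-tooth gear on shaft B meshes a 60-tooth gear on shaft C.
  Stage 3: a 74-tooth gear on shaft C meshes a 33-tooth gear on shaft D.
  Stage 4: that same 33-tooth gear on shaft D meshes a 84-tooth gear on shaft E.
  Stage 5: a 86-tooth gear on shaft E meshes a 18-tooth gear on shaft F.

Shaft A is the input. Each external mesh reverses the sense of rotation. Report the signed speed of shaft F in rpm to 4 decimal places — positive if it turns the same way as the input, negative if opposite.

Stage 1 [65T→63T]: ω = 1408.0000×65/63 = 1452.6984 rpm, dir flips to −; running = −1452.6984
Stage 2 [60T→60T]: ω = 1452.6984×60/60 = 1452.6984 rpm, dir flips to +; running = +1452.6984
Stage 3 [74T→33T]: ω = 1452.6984×74/33 = 3257.5661 rpm, dir flips to −; running = −3257.5661
Stage 4 [33T→84T]: ω = 3257.5661×33/84 = 1279.7581 rpm, dir flips to +; running = +1279.7581
Stage 5 [86T→18T]: ω = 1279.7581×86/18 = 6114.3999 rpm, dir flips to −; running = −6114.3999

-6114.3999 rpm (opposite to input, |ω| = 6114.3999 rpm)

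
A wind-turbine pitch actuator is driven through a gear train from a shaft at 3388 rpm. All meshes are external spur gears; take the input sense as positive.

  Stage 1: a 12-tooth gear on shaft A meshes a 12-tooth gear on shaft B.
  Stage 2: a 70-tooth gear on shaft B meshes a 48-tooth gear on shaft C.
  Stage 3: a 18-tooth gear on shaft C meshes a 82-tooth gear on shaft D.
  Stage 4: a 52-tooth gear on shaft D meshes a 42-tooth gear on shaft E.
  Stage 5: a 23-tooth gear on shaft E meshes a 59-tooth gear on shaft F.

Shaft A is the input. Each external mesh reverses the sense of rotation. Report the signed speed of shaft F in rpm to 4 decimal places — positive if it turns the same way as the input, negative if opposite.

-523.4663 rpm (opposite to input, |ω| = 523.4663 rpm)

Stage 1 [12T→12T]: ω = 3388.0000×12/12 = 3388.0000 rpm, dir flips to −; running = −3388.0000
Stage 2 [70T→48T]: ω = 3388.0000×70/48 = 4940.8333 rpm, dir flips to +; running = +4940.8333
Stage 3 [18T→82T]: ω = 4940.8333×18/82 = 1084.5732 rpm, dir flips to −; running = −1084.5732
Stage 4 [52T→42T]: ω = 1084.5732×52/42 = 1342.8049 rpm, dir flips to +; running = +1342.8049
Stage 5 [23T→59T]: ω = 1342.8049×23/59 = 523.4663 rpm, dir flips to −; running = −523.4663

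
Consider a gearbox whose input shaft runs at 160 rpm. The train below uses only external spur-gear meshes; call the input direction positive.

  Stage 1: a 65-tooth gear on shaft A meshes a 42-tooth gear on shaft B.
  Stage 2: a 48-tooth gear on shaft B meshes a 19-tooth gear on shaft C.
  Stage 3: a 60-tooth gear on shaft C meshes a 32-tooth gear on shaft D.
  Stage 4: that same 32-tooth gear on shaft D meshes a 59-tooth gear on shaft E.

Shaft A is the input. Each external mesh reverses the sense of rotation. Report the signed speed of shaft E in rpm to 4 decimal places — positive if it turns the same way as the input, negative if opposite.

Stage 1 [65T→42T]: ω = 160.0000×65/42 = 247.6190 rpm, dir flips to −; running = −247.6190
Stage 2 [48T→19T]: ω = 247.6190×48/19 = 625.5639 rpm, dir flips to +; running = +625.5639
Stage 3 [60T→32T]: ω = 625.5639×60/32 = 1172.9323 rpm, dir flips to −; running = −1172.9323
Stage 4 [32T→59T]: ω = 1172.9323×32/59 = 636.1667 rpm, dir flips to +; running = +636.1667

+636.1667 rpm (same as input, |ω| = 636.1667 rpm)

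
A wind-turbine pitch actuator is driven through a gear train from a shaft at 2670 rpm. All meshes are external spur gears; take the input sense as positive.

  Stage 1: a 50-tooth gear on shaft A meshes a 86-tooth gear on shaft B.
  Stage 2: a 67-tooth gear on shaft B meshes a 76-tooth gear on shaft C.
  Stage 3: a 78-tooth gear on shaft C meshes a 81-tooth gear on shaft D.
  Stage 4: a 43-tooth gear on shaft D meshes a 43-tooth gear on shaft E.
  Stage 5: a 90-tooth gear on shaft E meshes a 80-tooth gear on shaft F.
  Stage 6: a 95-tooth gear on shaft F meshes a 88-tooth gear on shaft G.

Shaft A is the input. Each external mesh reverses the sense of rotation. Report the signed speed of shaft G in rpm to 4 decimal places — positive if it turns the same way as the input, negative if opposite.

Stage 1 [50T→86T]: ω = 2670.0000×50/86 = 1552.3256 rpm, dir flips to −; running = −1552.3256
Stage 2 [67T→76T]: ω = 1552.3256×67/76 = 1368.4976 rpm, dir flips to +; running = +1368.4976
Stage 3 [78T→81T]: ω = 1368.4976×78/81 = 1317.8125 rpm, dir flips to −; running = −1317.8125
Stage 4 [43T→43T]: ω = 1317.8125×43/43 = 1317.8125 rpm, dir flips to +; running = +1317.8125
Stage 5 [90T→80T]: ω = 1317.8125×90/80 = 1482.5390 rpm, dir flips to −; running = −1482.5390
Stage 6 [95T→88T]: ω = 1482.5390×95/88 = 1600.4683 rpm, dir flips to +; running = +1600.4683

+1600.4683 rpm (same as input, |ω| = 1600.4683 rpm)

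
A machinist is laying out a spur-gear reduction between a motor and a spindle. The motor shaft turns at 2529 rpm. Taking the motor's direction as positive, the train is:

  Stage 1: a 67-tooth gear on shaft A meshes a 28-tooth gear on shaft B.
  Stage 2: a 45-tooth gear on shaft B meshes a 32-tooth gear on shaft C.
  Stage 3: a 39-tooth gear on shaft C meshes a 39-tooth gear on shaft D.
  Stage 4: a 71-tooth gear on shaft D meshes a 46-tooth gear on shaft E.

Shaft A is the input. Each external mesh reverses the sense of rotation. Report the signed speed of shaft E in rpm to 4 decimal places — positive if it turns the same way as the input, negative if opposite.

Stage 1 [67T→28T]: ω = 2529.0000×67/28 = 6051.5357 rpm, dir flips to −; running = −6051.5357
Stage 2 [45T→32T]: ω = 6051.5357×45/32 = 8509.9721 rpm, dir flips to +; running = +8509.9721
Stage 3 [39T→39T]: ω = 8509.9721×39/39 = 8509.9721 rpm, dir flips to −; running = −8509.9721
Stage 4 [71T→46T]: ω = 8509.9721×71/46 = 13134.9569 rpm, dir flips to +; running = +13134.9569

+13134.9569 rpm (same as input, |ω| = 13134.9569 rpm)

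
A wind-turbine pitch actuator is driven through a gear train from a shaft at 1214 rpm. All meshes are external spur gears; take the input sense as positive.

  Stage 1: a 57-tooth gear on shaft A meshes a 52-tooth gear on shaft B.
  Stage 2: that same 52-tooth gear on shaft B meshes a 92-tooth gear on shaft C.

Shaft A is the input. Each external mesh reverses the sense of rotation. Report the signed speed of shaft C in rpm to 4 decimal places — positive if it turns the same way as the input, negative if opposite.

Stage 1 [57T→52T]: ω = 1214.0000×57/52 = 1330.7308 rpm, dir flips to −; running = −1330.7308
Stage 2 [52T→92T]: ω = 1330.7308×52/92 = 752.1522 rpm, dir flips to +; running = +752.1522

+752.1522 rpm (same as input, |ω| = 752.1522 rpm)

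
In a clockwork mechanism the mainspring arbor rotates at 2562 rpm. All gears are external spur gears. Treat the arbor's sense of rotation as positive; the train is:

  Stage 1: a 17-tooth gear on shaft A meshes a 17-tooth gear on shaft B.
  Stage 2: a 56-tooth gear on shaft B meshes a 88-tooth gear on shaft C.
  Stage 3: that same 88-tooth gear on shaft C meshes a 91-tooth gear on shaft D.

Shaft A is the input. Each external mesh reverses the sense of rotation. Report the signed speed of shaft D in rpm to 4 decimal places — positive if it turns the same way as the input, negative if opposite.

-1576.6154 rpm (opposite to input, |ω| = 1576.6154 rpm)

Stage 1 [17T→17T]: ω = 2562.0000×17/17 = 2562.0000 rpm, dir flips to −; running = −2562.0000
Stage 2 [56T→88T]: ω = 2562.0000×56/88 = 1630.3636 rpm, dir flips to +; running = +1630.3636
Stage 3 [88T→91T]: ω = 1630.3636×88/91 = 1576.6154 rpm, dir flips to −; running = −1576.6154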